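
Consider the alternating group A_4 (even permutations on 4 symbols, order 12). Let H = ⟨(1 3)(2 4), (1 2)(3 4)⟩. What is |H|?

|⟨(1 3)(2 4)⟩| = 2 and |⟨(1 2)(3 4)⟩| = 2, so |H| is a multiple of lcm(2, 2) = 2 and divides |G| = 12.
Closing under the operation: H = {e, (1 2)(3 4), (1 3)(2 4), (1 4)(2 3)}, so |H| = 4.

4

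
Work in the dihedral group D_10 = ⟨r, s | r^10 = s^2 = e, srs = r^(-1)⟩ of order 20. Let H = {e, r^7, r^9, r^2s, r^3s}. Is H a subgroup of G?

r^9 ∈ H but its inverse r ∉ H, so H is not a subgroup.

No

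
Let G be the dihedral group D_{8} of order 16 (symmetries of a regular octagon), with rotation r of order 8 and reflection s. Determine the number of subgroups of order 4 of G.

5

|G| = 16 and 4 | 16, so subgroups of order 4 are possible by Lagrange.
The subgroups of order 4 are: {e, r^2, r^4, r^6}; {e, r^4, r^2s, r^6s}; {e, r^4, r^3s, r^7s}; {e, r^4, s, r^4s}; … (5 in all).
So G has 5 subgroups of order 4.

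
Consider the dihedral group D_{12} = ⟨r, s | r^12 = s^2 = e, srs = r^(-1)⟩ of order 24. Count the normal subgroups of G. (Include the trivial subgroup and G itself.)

G has 34 subgroups. Checking conjugation-invariance by order — order 1: 1/1 normal; order 2: 1/13 normal; order 3: 1/1 normal; order 4: 1/7 normal; order 6: 1/5 normal; order 8: 0/3 normal; order 12: 3/3 normal; order 24: 1/1 normal.
Total normal subgroups: 9.

9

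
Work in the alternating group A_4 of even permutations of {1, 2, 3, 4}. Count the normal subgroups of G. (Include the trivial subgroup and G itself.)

G has 10 subgroups. Checking conjugation-invariance by order — order 1: 1/1 normal; order 2: 0/3 normal; order 3: 0/4 normal; order 4: 1/1 normal; order 12: 1/1 normal.
Total normal subgroups: 3.

3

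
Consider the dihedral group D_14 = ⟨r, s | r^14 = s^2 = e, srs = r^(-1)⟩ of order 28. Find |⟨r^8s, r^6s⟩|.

|⟨r^8s⟩| = 2 and |⟨r^6s⟩| = 2, so |H| is a multiple of lcm(2, 2) = 2 and divides |G| = 28.
Closing under the operation: H = {e, r^2, r^4, r^6, r^8, r^10, r^12, s, r^2s, r^4s, r^6s, r^8s, r^10s, r^12s}, so |H| = 14.

14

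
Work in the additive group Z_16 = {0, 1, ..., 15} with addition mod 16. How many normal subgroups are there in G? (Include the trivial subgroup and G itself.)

5

G is abelian, so every subgroup is normal.
G has 5 subgroups in total, hence 5 normal subgroups.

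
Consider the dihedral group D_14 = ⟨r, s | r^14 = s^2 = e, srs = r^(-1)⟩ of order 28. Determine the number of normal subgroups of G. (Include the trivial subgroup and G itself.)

G has 28 subgroups. Checking conjugation-invariance by order — order 1: 1/1 normal; order 2: 1/15 normal; order 4: 0/7 normal; order 7: 1/1 normal; order 14: 3/3 normal; order 28: 1/1 normal.
Total normal subgroups: 7.

7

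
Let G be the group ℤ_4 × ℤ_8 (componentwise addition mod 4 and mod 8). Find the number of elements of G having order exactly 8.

An element (a,b) has order lcm(ord(a), ord(b)); count pairs with lcm equal to 8.
Enumerating gives 16 such elements.

16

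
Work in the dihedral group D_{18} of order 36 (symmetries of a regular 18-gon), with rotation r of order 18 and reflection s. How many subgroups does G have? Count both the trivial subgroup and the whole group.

45

|G| = 36, so by Lagrange every subgroup order divides 36. Divisors: 1, 2, 3, 4, 6, 9, 12, 18, 36.
Subgroups by order — order 1: 1; order 2: 19; order 3: 1; order 4: 9; order 6: 7; order 9: 1; order 12: 3; order 18: 3; order 36: 1.
Total: 1 + 19 + 1 + 9 + 7 + 1 + 3 + 3 + 1 = 45.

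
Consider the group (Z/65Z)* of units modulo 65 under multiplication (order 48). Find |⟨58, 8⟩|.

|⟨58⟩| = 12 and |⟨8⟩| = 4, so |H| is a multiple of lcm(12, 4) = 12 and divides |G| = 48.
Closing under the operation: H = {1, 2, 4, 7, 8, 9, 14, 16, 18, 28, 29, 32, 33, 36, 37, 47, 49, 51, 56, 57, 58, 61, 63, 64}, so |H| = 24.

24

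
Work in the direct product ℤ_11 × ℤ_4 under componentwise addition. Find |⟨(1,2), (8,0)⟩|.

|⟨(1,2)⟩| = 22 and |⟨(8,0)⟩| = 11, so |H| is a multiple of lcm(22, 11) = 22 and divides |G| = 44.
Closing under the operation: H = {(0,0), (0,2), (1,0), (1,2), (2,0), (2,2), (3,0), (3,2), (4,0), (4,2), (5,0), (5,2), (6,0), (6,2), (7,0), (7,2), (8,0), (8,2), (9,0), (9,2), (10,0), (10,2)}, so |H| = 22.

22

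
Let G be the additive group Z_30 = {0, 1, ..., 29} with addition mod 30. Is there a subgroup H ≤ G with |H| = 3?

3 | 30. A subgroup of order 3 is {0, 10, 20}.

Yes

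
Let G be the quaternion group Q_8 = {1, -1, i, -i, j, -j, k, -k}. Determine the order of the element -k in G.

4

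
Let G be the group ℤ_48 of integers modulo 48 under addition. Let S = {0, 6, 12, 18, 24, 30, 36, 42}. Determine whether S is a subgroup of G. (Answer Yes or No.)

Yes

|S| = 8 divides |G| = 48, consistent with Lagrange.
S contains the identity, every element's inverse is in S, and S is closed under +: it is a subgroup.
In fact S = ⟨6⟩.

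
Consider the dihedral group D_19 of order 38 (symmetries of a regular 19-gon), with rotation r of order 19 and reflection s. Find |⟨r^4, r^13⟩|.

19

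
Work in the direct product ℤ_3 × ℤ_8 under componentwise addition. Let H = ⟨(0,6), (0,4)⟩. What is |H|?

4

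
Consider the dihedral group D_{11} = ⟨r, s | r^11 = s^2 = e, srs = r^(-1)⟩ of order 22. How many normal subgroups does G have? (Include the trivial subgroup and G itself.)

G has 14 subgroups. Checking conjugation-invariance by order — order 1: 1/1 normal; order 2: 0/11 normal; order 11: 1/1 normal; order 22: 1/1 normal.
Total normal subgroups: 3.

3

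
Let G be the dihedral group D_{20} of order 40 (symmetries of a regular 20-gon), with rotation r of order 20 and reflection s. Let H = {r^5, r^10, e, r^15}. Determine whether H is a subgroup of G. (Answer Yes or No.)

|H| = 4 divides |G| = 40, consistent with Lagrange.
H contains the identity, every element's inverse is in H, and H is closed under ·: it is a subgroup.
In fact H = ⟨r^15⟩.

Yes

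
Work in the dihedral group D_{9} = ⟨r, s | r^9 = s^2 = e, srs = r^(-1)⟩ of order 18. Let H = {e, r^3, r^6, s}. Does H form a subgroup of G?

No

|H| = 4 does not divide |G| = 18, so by Lagrange H is not a subgroup.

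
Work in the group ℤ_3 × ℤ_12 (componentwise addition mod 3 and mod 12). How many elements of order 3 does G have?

An element (a,b) has order lcm(ord(a), ord(b)); count pairs with lcm equal to 3.
Enumerating gives 8 such elements.

8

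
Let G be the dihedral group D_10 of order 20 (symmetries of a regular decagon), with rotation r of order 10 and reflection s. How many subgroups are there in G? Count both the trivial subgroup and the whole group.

|G| = 20, so by Lagrange every subgroup order divides 20. Divisors: 1, 2, 4, 5, 10, 20.
Subgroups by order — order 1: 1; order 2: 11; order 4: 5; order 5: 1; order 10: 3; order 20: 1.
Total: 1 + 11 + 5 + 1 + 3 + 1 = 22.

22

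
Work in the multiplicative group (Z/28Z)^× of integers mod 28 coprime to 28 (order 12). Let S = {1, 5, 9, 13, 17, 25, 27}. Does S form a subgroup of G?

|S| = 7 does not divide |G| = 12, so by Lagrange S is not a subgroup.

No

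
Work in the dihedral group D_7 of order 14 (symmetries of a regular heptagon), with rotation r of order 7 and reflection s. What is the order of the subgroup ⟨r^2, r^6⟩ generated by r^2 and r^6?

|⟨r^2⟩| = 7 and |⟨r^6⟩| = 7, so |H| is a multiple of lcm(7, 7) = 7 and divides |G| = 14.
Closing under the operation: H = {e, r, r^2, r^3, r^4, r^5, r^6}, so |H| = 7.

7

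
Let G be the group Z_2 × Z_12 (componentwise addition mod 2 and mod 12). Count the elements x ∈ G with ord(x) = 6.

6

An element (a,b) has order lcm(ord(a), ord(b)); count pairs with lcm equal to 6.
Enumerating gives 6 such elements.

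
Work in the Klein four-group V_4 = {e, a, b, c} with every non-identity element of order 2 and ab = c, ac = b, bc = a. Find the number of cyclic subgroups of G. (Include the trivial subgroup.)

Each element a generates a cyclic subgroup ⟨a⟩; distinct elements may generate the same one (a cyclic group of order d has φ(d) generators).
Cyclic subgroups by order — order 1: 1; order 2: 3.
Total: 4.

4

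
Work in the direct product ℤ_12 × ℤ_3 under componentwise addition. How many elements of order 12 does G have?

16

An element (a,b) has order lcm(ord(a), ord(b)); count pairs with lcm equal to 12.
Enumerating gives 16 such elements.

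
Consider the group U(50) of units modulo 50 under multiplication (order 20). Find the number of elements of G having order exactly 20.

The elements of order 20 are: 3, 13, 17, 23, 27, 33, 37, 47.
That's 8.

8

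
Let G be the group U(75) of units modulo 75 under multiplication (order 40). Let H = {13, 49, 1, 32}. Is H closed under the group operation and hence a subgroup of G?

No

32 ∈ H but its inverse 68 ∉ H, so H is not a subgroup.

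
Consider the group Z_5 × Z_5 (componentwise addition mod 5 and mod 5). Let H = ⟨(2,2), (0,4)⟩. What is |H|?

25

|⟨(2,2)⟩| = 5 and |⟨(0,4)⟩| = 5, so |H| is a multiple of lcm(5, 5) = 5 and divides |G| = 25.
Closing {(2,2), (0,4)} under the group operation gives all of G, so |H| = 25.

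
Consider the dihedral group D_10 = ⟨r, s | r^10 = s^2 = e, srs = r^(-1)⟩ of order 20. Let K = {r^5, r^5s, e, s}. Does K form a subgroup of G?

Yes

|K| = 4 divides |G| = 20, consistent with Lagrange.
K contains the identity, every element's inverse is in K, and K is closed under ·: it is a subgroup.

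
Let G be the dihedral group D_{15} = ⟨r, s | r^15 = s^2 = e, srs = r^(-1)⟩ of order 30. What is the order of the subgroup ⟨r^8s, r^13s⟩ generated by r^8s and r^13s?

6

|⟨r^8s⟩| = 2 and |⟨r^13s⟩| = 2, so |H| is a multiple of lcm(2, 2) = 2 and divides |G| = 30.
Closing under the operation: H = {e, r^5, r^10, r^3s, r^8s, r^13s}, so |H| = 6.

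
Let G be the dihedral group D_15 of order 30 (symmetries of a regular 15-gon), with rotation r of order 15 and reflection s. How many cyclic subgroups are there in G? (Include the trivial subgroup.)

Each element a generates a cyclic subgroup ⟨a⟩; distinct elements may generate the same one (a cyclic group of order d has φ(d) generators).
Cyclic subgroups by order — order 1: 1; order 2: 15; order 3: 1; order 5: 1; order 15: 1.
Total: 19.

19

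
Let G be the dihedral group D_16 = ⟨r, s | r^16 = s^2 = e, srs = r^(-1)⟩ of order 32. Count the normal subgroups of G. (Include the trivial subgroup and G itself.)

G has 36 subgroups. Checking conjugation-invariance by order — order 1: 1/1 normal; order 2: 1/17 normal; order 4: 1/9 normal; order 8: 1/5 normal; order 16: 3/3 normal; order 32: 1/1 normal.
Total normal subgroups: 8.

8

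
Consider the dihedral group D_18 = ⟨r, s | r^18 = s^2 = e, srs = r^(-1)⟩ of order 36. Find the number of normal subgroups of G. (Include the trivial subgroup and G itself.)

G has 45 subgroups. Checking conjugation-invariance by order — order 1: 1/1 normal; order 2: 1/19 normal; order 3: 1/1 normal; order 4: 0/9 normal; order 6: 1/7 normal; order 9: 1/1 normal; order 12: 0/3 normal; order 18: 3/3 normal; order 36: 1/1 normal.
Total normal subgroups: 9.

9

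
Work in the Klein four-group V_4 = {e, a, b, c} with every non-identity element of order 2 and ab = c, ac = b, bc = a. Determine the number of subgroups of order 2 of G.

3

|G| = 4 and 2 | 4, so subgroups of order 2 are possible by Lagrange.
The subgroups of order 2 are: {e, a}; {e, b}; {e, c}.
So G has 3 subgroups of order 2.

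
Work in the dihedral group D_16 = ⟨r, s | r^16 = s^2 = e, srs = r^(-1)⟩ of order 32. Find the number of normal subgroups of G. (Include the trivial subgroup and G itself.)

8

G has 36 subgroups. Checking conjugation-invariance by order — order 1: 1/1 normal; order 2: 1/17 normal; order 4: 1/9 normal; order 8: 1/5 normal; order 16: 3/3 normal; order 32: 1/1 normal.
Total normal subgroups: 8.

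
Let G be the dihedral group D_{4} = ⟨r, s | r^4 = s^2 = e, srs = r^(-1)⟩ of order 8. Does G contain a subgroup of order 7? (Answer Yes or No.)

7 does not divide |G| = 8, so by Lagrange no subgroup of order 7 exists.

No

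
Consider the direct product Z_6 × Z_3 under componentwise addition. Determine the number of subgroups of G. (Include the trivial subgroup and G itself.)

12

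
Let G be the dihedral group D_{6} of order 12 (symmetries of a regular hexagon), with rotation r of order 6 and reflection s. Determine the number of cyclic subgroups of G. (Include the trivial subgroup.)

Each element a generates a cyclic subgroup ⟨a⟩; distinct elements may generate the same one (a cyclic group of order d has φ(d) generators).
Cyclic subgroups by order — order 1: 1; order 2: 7; order 3: 1; order 6: 1.
Total: 10.

10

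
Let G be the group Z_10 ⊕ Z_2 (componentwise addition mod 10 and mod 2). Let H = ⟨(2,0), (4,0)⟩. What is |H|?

|⟨(2,0)⟩| = 5 and |⟨(4,0)⟩| = 5, so |H| is a multiple of lcm(5, 5) = 5 and divides |G| = 20.
Closing under the operation: H = {(0,0), (2,0), (4,0), (6,0), (8,0)}, so |H| = 5.

5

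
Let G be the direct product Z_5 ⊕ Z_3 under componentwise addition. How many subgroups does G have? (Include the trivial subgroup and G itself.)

|G| = 15, so by Lagrange every subgroup order divides 15. Divisors: 1, 3, 5, 15.
Subgroups by order — order 1: 1; order 3: 1; order 5: 1; order 15: 1.
Total: 1 + 1 + 1 + 1 = 4.

4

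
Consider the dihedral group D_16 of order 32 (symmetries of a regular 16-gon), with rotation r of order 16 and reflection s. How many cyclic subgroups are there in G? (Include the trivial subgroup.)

21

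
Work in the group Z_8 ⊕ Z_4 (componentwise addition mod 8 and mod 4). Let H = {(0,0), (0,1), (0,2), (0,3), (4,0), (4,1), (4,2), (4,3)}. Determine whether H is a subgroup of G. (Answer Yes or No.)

Yes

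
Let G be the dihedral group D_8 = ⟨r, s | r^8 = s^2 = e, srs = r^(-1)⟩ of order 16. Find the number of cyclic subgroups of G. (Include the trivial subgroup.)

12

Group the elements of G by the cyclic subgroup they generate; each cyclic subgroup of order d accounts for φ(d) elements.
Cyclic subgroups by order — order 1: 1; order 2: 9; order 4: 1; order 8: 1.
Total: 12.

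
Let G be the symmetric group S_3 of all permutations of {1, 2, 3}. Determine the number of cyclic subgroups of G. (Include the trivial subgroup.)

5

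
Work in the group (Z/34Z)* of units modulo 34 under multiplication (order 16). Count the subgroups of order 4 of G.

1

|G| = 16 and 4 | 16, so subgroups of order 4 are possible by Lagrange.
The subgroups of order 4 are: {1, 13, 21, 33}.
So G has 1 subgroup of order 4.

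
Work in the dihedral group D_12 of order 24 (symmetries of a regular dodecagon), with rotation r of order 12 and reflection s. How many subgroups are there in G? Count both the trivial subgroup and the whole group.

|G| = 24, so by Lagrange every subgroup order divides 24. Divisors: 1, 2, 3, 4, 6, 8, 12, 24.
Subgroups by order — order 1: 1; order 2: 13; order 3: 1; order 4: 7; order 6: 5; order 8: 3; order 12: 3; order 24: 1.
Total: 1 + 13 + 1 + 7 + 5 + 3 + 3 + 1 = 34.

34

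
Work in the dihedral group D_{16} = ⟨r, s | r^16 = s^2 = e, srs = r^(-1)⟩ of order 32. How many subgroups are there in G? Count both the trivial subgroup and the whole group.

|G| = 32, so by Lagrange every subgroup order divides 32. Divisors: 1, 2, 4, 8, 16, 32.
Subgroups by order — order 1: 1; order 2: 17; order 4: 9; order 8: 5; order 16: 3; order 32: 1.
Total: 1 + 17 + 9 + 5 + 3 + 1 = 36.

36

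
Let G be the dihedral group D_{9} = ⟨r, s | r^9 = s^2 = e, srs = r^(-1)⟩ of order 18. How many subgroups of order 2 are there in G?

|G| = 18 and 2 | 18, so subgroups of order 2 are possible by Lagrange.
The subgroups of order 2 are: {e, r^2s}; {e, r^3s}; {e, r^4s}; {e, r^5s}; … (9 in all).
So G has 9 subgroups of order 2.

9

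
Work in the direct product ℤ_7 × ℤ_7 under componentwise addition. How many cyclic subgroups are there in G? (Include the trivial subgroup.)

Each element a generates a cyclic subgroup ⟨a⟩; distinct elements may generate the same one (a cyclic group of order d has φ(d) generators).
Cyclic subgroups by order — order 1: 1; order 7: 8.
Total: 9.

9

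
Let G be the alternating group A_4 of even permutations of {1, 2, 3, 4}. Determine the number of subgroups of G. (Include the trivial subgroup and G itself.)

10

|G| = 12, so by Lagrange every subgroup order divides 12. Divisors: 1, 2, 3, 4, 6, 12.
Subgroups by order — order 1: 1; order 2: 3; order 3: 4; order 4: 1; order 6: 0; order 12: 1.
Total: 1 + 3 + 4 + 1 + 0 + 1 = 10.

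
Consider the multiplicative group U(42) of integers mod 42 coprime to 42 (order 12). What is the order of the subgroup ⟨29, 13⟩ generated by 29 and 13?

4

|⟨29⟩| = 2 and |⟨13⟩| = 2, so |H| is a multiple of lcm(2, 2) = 2 and divides |G| = 12.
Closing under the operation: H = {1, 13, 29, 41}, so |H| = 4.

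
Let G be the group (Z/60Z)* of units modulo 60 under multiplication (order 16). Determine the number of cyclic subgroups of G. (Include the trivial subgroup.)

12

Each element a generates a cyclic subgroup ⟨a⟩; distinct elements may generate the same one (a cyclic group of order d has φ(d) generators).
Cyclic subgroups by order — order 1: 1; order 2: 7; order 4: 4.
Total: 12.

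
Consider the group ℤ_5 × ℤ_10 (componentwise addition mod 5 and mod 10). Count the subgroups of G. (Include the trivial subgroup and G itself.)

16

|G| = 50, so by Lagrange every subgroup order divides 50. Divisors: 1, 2, 5, 10, 25, 50.
Subgroups by order — order 1: 1; order 2: 1; order 5: 6; order 10: 6; order 25: 1; order 50: 1.
Total: 1 + 1 + 6 + 6 + 1 + 1 = 16.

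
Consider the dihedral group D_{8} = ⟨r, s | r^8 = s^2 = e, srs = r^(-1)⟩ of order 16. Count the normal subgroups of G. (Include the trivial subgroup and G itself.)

7

G has 19 subgroups. Checking conjugation-invariance by order — order 1: 1/1 normal; order 2: 1/9 normal; order 4: 1/5 normal; order 8: 3/3 normal; order 16: 1/1 normal.
Total normal subgroups: 7.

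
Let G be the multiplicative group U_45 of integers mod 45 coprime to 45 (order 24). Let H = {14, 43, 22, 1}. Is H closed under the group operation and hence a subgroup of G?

No

14 ∈ H but its inverse 29 ∉ H, so H is not a subgroup.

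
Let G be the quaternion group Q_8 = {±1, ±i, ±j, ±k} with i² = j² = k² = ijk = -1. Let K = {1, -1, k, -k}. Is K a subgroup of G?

Yes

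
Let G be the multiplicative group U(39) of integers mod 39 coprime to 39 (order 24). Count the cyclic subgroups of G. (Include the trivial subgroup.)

12

A cyclic subgroup of order d is generated by each of its φ(d) elements of order d, so the cyclic subgroups of order d number (#elements of order d)/φ(d).
Cyclic subgroups by order — order 1: 1; order 2: 3; order 3: 1; order 4: 2; order 6: 3; order 12: 2.
Total: 12.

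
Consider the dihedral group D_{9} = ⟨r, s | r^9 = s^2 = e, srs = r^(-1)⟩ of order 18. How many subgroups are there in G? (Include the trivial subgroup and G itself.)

16

|G| = 18, so by Lagrange every subgroup order divides 18. Divisors: 1, 2, 3, 6, 9, 18.
Subgroups by order — order 1: 1; order 2: 9; order 3: 1; order 6: 3; order 9: 1; order 18: 1.
Total: 1 + 9 + 1 + 3 + 1 + 1 = 16.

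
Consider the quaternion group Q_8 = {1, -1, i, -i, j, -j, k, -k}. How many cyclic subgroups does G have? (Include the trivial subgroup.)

5

Group the elements of G by the cyclic subgroup they generate; each cyclic subgroup of order d accounts for φ(d) elements.
Cyclic subgroups by order — order 1: 1; order 2: 1; order 4: 3.
Total: 5.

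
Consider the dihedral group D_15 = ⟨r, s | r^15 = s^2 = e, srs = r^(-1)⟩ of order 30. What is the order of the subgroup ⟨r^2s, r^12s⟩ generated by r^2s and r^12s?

6

|⟨r^2s⟩| = 2 and |⟨r^12s⟩| = 2, so |H| is a multiple of lcm(2, 2) = 2 and divides |G| = 30.
Closing under the operation: H = {e, r^5, r^10, r^2s, r^7s, r^12s}, so |H| = 6.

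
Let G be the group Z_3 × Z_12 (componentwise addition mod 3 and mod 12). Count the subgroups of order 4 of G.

1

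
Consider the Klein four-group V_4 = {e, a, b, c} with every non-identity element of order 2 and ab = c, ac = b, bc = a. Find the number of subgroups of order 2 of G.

|G| = 4 and 2 | 4, so subgroups of order 2 are possible by Lagrange.
The subgroups of order 2 are: {e, a}; {e, b}; {e, c}.
So G has 3 subgroups of order 2.

3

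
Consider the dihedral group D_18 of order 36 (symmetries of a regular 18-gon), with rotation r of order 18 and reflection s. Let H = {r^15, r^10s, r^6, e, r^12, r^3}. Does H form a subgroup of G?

No

Closure fails: r^15 · r^12 = r^9 ∉ H. So H is not a subgroup.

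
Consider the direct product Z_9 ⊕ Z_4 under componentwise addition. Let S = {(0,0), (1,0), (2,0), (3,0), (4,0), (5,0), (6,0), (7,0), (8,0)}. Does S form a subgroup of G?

|S| = 9 divides |G| = 36, consistent with Lagrange.
S contains the identity, every element's inverse is in S, and S is closed under +: it is a subgroup.
In fact S = ⟨(4,0)⟩.

Yes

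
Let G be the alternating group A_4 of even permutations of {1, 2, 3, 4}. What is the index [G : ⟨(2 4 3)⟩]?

4

|⟨(2 4 3)⟩| = 3 and |G| = 12.
By Lagrange, [G : H] = |G|/|H| = 12/3 = 4.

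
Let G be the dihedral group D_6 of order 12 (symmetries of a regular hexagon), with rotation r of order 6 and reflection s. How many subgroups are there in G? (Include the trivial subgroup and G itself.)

|G| = 12, so by Lagrange every subgroup order divides 12. Divisors: 1, 2, 3, 4, 6, 12.
Subgroups by order — order 1: 1; order 2: 7; order 3: 1; order 4: 3; order 6: 3; order 12: 1.
Total: 1 + 7 + 1 + 3 + 3 + 1 = 16.

16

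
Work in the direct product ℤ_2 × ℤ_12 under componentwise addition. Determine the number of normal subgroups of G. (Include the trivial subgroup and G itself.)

16

G is abelian, so every subgroup is normal.
G has 16 subgroups in total, hence 16 normal subgroups.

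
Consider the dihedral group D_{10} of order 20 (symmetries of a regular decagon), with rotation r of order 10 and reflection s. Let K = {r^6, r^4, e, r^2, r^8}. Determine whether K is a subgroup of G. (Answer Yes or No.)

Yes

|K| = 5 divides |G| = 20, consistent with Lagrange.
K contains the identity, every element's inverse is in K, and K is closed under ·: it is a subgroup.
In fact K = ⟨r^4⟩.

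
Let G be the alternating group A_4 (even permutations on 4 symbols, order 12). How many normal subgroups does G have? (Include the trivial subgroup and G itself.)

G has 10 subgroups. Checking conjugation-invariance by order — order 1: 1/1 normal; order 2: 0/3 normal; order 3: 0/4 normal; order 4: 1/1 normal; order 12: 1/1 normal.
Total normal subgroups: 3.

3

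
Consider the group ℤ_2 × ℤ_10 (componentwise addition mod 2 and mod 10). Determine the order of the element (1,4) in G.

The order of (1,4) in Z_2 × Z_10 is lcm(ord(1) in Z_2, ord(4) in Z_10).
ord(1) = 2 and ord(4) = 5, so |⟨(1,4)⟩| = lcm(2, 5) = 10.

10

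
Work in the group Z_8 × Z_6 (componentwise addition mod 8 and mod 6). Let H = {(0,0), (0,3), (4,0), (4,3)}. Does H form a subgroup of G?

Yes

|H| = 4 divides |G| = 48, consistent with Lagrange.
H contains the identity, every element's inverse is in H, and H is closed under +: it is a subgroup.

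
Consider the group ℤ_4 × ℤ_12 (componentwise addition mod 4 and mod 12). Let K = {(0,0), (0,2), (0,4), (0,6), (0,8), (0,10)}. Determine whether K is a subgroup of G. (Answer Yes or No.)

Yes

|K| = 6 divides |G| = 48, consistent with Lagrange.
K contains the identity, every element's inverse is in K, and K is closed under +: it is a subgroup.
In fact K = ⟨(0,2)⟩.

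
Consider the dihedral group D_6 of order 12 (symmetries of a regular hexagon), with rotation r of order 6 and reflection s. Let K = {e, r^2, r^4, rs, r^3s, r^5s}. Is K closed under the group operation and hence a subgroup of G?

Yes

|K| = 6 divides |G| = 12, consistent with Lagrange.
K contains the identity, every element's inverse is in K, and K is closed under ·: it is a subgroup.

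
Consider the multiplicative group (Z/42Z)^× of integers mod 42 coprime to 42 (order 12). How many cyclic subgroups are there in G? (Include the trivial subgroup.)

8

Each element a generates a cyclic subgroup ⟨a⟩; distinct elements may generate the same one (a cyclic group of order d has φ(d) generators).
Cyclic subgroups by order — order 1: 1; order 2: 3; order 3: 1; order 6: 3.
Total: 8.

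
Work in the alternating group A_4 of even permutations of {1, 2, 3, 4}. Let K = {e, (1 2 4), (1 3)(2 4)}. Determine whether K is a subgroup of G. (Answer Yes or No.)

No

(1 2 4) ∈ K but its inverse (1 4 2) ∉ K, so K is not a subgroup.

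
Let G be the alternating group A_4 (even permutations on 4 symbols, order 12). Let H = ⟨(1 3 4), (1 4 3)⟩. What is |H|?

|⟨(1 3 4)⟩| = 3 and |⟨(1 4 3)⟩| = 3, so |H| is a multiple of lcm(3, 3) = 3 and divides |G| = 12.
Closing under the operation: H = {e, (1 3 4), (1 4 3)}, so |H| = 3.

3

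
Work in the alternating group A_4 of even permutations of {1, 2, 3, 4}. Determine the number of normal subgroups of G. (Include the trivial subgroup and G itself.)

G has 10 subgroups. Checking conjugation-invariance by order — order 1: 1/1 normal; order 2: 0/3 normal; order 3: 0/4 normal; order 4: 1/1 normal; order 12: 1/1 normal.
Total normal subgroups: 3.

3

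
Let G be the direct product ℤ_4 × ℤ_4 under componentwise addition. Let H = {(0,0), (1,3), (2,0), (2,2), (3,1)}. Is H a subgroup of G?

No

|H| = 5 does not divide |G| = 16, so by Lagrange H is not a subgroup.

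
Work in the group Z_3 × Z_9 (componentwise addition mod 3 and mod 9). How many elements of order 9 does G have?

18

An element (a,b) has order lcm(ord(a), ord(b)); count pairs with lcm equal to 9.
Enumerating gives 18 such elements.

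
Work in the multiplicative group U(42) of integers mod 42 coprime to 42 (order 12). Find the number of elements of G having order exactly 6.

The elements of order 6 are: 5, 11, 17, 19, 23, 31.
That's 6.

6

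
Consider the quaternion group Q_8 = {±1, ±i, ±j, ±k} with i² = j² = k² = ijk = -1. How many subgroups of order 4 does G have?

3

|G| = 8 and 4 | 8, so subgroups of order 4 are possible by Lagrange.
The subgroups of order 4 are: {1, -1, i, -i}; {1, -1, j, -j}; {1, -1, k, -k}.
So G has 3 subgroups of order 4.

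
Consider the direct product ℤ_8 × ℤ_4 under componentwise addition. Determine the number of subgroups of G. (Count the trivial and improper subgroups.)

|G| = 32, so by Lagrange every subgroup order divides 32. Divisors: 1, 2, 4, 8, 16, 32.
Subgroups by order — order 1: 1; order 2: 3; order 4: 7; order 8: 7; order 16: 3; order 32: 1.
Total: 1 + 3 + 7 + 7 + 3 + 1 = 22.

22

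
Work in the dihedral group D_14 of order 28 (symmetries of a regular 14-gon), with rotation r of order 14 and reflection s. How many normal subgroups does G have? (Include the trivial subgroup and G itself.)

G has 28 subgroups. Checking conjugation-invariance by order — order 1: 1/1 normal; order 2: 1/15 normal; order 4: 0/7 normal; order 7: 1/1 normal; order 14: 3/3 normal; order 28: 1/1 normal.
Total normal subgroups: 7.

7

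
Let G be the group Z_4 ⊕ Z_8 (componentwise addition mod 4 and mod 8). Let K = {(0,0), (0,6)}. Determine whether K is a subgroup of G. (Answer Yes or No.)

No

(0,6) ∈ K but its inverse (0,2) ∉ K, so K is not a subgroup.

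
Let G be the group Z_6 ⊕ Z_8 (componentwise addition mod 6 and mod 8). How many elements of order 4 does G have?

4

An element (a,b) has order lcm(ord(a), ord(b)); count pairs with lcm equal to 4.
Enumerating gives 4 such elements.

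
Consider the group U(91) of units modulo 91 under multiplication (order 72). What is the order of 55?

Compute successive powers of 55 mod 91: 55, 22, 27, 29, 48, 1; 55^6 ≡ 1 (mod 91).
So |⟨55⟩| = 6.

6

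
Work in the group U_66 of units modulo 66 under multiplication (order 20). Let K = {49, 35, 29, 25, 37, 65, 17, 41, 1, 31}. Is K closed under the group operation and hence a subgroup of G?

|K| = 10 divides |G| = 20, consistent with Lagrange.
K contains the identity, every element's inverse is in K, and K is closed under ·: it is a subgroup.
In fact K = ⟨35⟩.

Yes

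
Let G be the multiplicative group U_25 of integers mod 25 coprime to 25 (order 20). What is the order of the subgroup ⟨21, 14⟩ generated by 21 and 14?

|⟨21⟩| = 5 and |⟨14⟩| = 10, so |H| is a multiple of lcm(5, 10) = 10 and divides |G| = 20.
Closing under the operation: H = {1, 4, 6, 9, 11, 14, 16, 19, 21, 24}, so |H| = 10.

10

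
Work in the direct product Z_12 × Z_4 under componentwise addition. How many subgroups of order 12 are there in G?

|G| = 48 and 12 | 48, so subgroups of order 12 are possible by Lagrange.
The subgroups of order 12 are: {(0,0), (0,1), (0,2), (0,3), (4,0), (4,1), (4,2), (4,3), (8,0), (8,1), (8,2), (8,3)}; {(0,0), (0,2), (2,0), (2,2), (4,0), (4,2), (6,0), (6,2), (8,0), (8,2), (10,0), (10,2)}; {(0,0), (0,2), (2,1), (2,3), (4,0), (4,2), (6,1), (6,3), (8,0), (8,2), (10,1), (10,3)}; {(0,0), (1,0), (2,0), (3,0), (4,0), (5,0), (6,0), (7,0), (8,0), (9,0), (10,0), (11,0)}; … (7 in all).
So G has 7 subgroups of order 12.

7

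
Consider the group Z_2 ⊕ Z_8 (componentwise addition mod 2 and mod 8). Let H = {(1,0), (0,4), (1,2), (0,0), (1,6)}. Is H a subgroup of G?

|H| = 5 does not divide |G| = 16, so by Lagrange H is not a subgroup.

No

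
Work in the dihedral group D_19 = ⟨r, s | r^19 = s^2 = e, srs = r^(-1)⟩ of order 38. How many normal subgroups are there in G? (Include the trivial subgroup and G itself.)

G has 22 subgroups. Checking conjugation-invariance by order — order 1: 1/1 normal; order 2: 0/19 normal; order 19: 1/1 normal; order 38: 1/1 normal.
Total normal subgroups: 3.

3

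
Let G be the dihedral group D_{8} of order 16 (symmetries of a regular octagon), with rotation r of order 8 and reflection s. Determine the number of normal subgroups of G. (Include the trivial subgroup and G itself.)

G has 19 subgroups. Checking conjugation-invariance by order — order 1: 1/1 normal; order 2: 1/9 normal; order 4: 1/5 normal; order 8: 3/3 normal; order 16: 1/1 normal.
Total normal subgroups: 7.

7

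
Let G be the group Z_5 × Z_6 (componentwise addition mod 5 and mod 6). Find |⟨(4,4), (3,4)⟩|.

15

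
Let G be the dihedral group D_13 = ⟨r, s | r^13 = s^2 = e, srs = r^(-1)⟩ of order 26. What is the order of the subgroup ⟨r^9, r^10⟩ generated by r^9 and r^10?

|⟨r^9⟩| = 13 and |⟨r^10⟩| = 13, so |H| is a multiple of lcm(13, 13) = 13 and divides |G| = 26.
Closing under the operation: H = {e, r, r^2, r^3, r^4, r^5, r^6, r^7, r^8, r^9, r^10, r^11, r^12}, so |H| = 13.

13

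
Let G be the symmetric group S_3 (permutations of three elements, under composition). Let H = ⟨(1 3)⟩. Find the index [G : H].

3

|⟨(1 3)⟩| = 2 and |G| = 6.
By Lagrange, [G : H] = |G|/|H| = 6/2 = 3.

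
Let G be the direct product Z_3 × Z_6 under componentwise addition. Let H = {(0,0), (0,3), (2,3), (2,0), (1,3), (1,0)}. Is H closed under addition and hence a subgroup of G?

|H| = 6 divides |G| = 18, consistent with Lagrange.
H contains the identity, every element's inverse is in H, and H is closed under +: it is a subgroup.
In fact H = ⟨(2,3)⟩.

Yes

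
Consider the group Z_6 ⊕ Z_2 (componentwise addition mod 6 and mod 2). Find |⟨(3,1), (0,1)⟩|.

4

|⟨(3,1)⟩| = 2 and |⟨(0,1)⟩| = 2, so |H| is a multiple of lcm(2, 2) = 2 and divides |G| = 12.
Closing under the operation: H = {(0,0), (0,1), (3,0), (3,1)}, so |H| = 4.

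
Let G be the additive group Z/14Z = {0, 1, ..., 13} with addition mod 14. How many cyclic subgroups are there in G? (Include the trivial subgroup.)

4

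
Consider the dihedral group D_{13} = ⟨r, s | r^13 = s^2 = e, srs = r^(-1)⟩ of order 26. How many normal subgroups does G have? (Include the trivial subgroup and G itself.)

3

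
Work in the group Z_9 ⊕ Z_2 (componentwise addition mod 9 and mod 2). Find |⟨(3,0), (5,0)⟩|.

|⟨(3,0)⟩| = 3 and |⟨(5,0)⟩| = 9, so |H| is a multiple of lcm(3, 9) = 9 and divides |G| = 18.
Closing under the operation: H = {(0,0), (1,0), (2,0), (3,0), (4,0), (5,0), (6,0), (7,0), (8,0)}, so |H| = 9.

9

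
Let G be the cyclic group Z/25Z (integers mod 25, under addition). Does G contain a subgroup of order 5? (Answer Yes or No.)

5 | 25. A subgroup of order 5 is {0, 5, 10, 15, 20}.

Yes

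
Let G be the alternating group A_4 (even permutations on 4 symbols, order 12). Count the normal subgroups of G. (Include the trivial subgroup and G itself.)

3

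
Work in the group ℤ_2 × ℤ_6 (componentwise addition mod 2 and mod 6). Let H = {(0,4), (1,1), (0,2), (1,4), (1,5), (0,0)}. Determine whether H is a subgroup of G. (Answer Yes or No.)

(1,4) ∈ H but its inverse (1,2) ∉ H, so H is not a subgroup.

No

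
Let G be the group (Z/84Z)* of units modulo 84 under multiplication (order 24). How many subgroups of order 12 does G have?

7

|G| = 24 and 12 | 24, so subgroups of order 12 are possible by Lagrange.
The subgroups of order 12 are: {1, 11, 13, 23, 25, 37, 47, 59, 61, 71, 73, 83}; {1, 5, 11, 17, 19, 23, 25, 31, 37, 41, 55, 71}; {1, 11, 23, 25, 29, 37, 43, 53, 65, 67, 71, 79}; {1, 5, 13, 17, 25, 29, 37, 41, 53, 61, 65, 73}; … (7 in all).
So G has 7 subgroups of order 12.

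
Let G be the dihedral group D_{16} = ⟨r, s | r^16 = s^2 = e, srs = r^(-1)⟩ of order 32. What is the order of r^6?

Computing powers of r^6: the smallest k with (r^6)^k = e is k = 8.

8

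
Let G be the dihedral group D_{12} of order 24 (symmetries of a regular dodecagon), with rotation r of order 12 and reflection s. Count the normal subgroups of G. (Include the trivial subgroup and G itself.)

9

G has 34 subgroups. Checking conjugation-invariance by order — order 1: 1/1 normal; order 2: 1/13 normal; order 3: 1/1 normal; order 4: 1/7 normal; order 6: 1/5 normal; order 8: 0/3 normal; order 12: 3/3 normal; order 24: 1/1 normal.
Total normal subgroups: 9.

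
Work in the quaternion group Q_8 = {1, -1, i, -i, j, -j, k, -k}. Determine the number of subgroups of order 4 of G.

|G| = 8 and 4 | 8, so subgroups of order 4 are possible by Lagrange.
The subgroups of order 4 are: {1, -1, i, -i}; {1, -1, j, -j}; {1, -1, k, -k}.
So G has 3 subgroups of order 4.

3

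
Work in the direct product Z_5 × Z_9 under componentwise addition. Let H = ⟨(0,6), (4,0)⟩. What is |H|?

15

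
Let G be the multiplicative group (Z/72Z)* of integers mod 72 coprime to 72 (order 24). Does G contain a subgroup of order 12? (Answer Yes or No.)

Yes

12 | 24. A subgroup of order 12 is {1, 11, 13, 23, 25, 35, 37, 47, 49, 59, 61, 71}.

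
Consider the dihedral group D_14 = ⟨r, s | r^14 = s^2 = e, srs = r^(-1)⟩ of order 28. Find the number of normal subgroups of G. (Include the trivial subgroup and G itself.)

7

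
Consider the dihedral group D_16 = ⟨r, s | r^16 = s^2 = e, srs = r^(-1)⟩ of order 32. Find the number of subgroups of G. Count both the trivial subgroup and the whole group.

36

|G| = 32, so by Lagrange every subgroup order divides 32. Divisors: 1, 2, 4, 8, 16, 32.
Subgroups by order — order 1: 1; order 2: 17; order 4: 9; order 8: 5; order 16: 3; order 32: 1.
Total: 1 + 17 + 9 + 5 + 3 + 1 = 36.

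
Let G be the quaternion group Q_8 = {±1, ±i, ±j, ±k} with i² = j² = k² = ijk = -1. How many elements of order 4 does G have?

6

The elements of order 4 are: i, -i, j, -j, k, -k.
That's 6.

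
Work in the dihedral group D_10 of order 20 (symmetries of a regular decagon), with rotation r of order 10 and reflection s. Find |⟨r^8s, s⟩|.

10

|⟨r^8s⟩| = 2 and |⟨s⟩| = 2, so |H| is a multiple of lcm(2, 2) = 2 and divides |G| = 20.
Closing under the operation: H = {e, r^2, r^4, r^6, r^8, s, r^2s, r^4s, r^6s, r^8s}, so |H| = 10.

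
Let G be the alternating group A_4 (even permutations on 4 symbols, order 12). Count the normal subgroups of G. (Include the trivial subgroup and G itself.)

G has 10 subgroups. Checking conjugation-invariance by order — order 1: 1/1 normal; order 2: 0/3 normal; order 3: 0/4 normal; order 4: 1/1 normal; order 12: 1/1 normal.
Total normal subgroups: 3.

3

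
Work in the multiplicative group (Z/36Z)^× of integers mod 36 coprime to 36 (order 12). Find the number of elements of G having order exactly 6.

The elements of order 6 are: 5, 7, 11, 23, 29, 31.
That's 6.

6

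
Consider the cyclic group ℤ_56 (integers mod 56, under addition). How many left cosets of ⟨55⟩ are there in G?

1

|⟨55⟩| = 56 and |G| = 56.
By Lagrange, [G : H] = |G|/|H| = 56/56 = 1.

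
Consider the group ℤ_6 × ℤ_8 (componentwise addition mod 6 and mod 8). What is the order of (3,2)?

4

The order of (3,2) in Z_6 × Z_8 is lcm(ord(3) in Z_6, ord(2) in Z_8).
ord(3) = 2 and ord(2) = 4, so |⟨(3,2)⟩| = lcm(2, 4) = 4.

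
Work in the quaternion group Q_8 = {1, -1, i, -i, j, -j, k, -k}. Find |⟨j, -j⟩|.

4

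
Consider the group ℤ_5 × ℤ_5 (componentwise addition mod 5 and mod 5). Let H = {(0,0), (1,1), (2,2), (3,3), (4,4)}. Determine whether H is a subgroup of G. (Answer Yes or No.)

Yes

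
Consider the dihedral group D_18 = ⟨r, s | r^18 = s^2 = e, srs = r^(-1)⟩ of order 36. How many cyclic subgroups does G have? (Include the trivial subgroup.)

Each element a generates a cyclic subgroup ⟨a⟩; distinct elements may generate the same one (a cyclic group of order d has φ(d) generators).
Cyclic subgroups by order — order 1: 1; order 2: 19; order 3: 1; order 6: 1; order 9: 1; order 18: 1.
Total: 24.

24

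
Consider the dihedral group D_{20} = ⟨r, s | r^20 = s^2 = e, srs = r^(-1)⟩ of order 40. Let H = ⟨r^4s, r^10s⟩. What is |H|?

20

|⟨r^4s⟩| = 2 and |⟨r^10s⟩| = 2, so |H| is a multiple of lcm(2, 2) = 2 and divides |G| = 40.
Closing under the operation: H = {e, r^2, r^4, r^6, r^8, r^10, r^12, r^14, r^16, r^18, s, r^2s, r^4s, r^6s, r^8s, r^10s, r^12s, r^14s, r^16s, r^18s}, so |H| = 20.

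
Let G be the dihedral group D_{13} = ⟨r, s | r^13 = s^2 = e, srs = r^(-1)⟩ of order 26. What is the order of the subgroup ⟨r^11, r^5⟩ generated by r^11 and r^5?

13

|⟨r^11⟩| = 13 and |⟨r^5⟩| = 13, so |H| is a multiple of lcm(13, 13) = 13 and divides |G| = 26.
Closing under the operation: H = {e, r, r^2, r^3, r^4, r^5, r^6, r^7, r^8, r^9, r^10, r^11, r^12}, so |H| = 13.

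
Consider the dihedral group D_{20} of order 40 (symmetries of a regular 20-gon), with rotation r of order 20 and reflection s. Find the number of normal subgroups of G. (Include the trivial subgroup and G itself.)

G has 48 subgroups. Checking conjugation-invariance by order — order 1: 1/1 normal; order 2: 1/21 normal; order 4: 1/11 normal; order 5: 1/1 normal; order 8: 0/5 normal; order 10: 1/5 normal; order 20: 3/3 normal; order 40: 1/1 normal.
Total normal subgroups: 9.

9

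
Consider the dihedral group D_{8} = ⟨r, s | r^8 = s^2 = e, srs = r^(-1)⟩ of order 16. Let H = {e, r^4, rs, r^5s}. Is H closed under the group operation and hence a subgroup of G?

|H| = 4 divides |G| = 16, consistent with Lagrange.
H contains the identity, every element's inverse is in H, and H is closed under ·: it is a subgroup.

Yes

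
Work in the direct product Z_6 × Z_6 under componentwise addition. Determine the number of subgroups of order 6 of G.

|G| = 36 and 6 | 36, so subgroups of order 6 are possible by Lagrange.
The subgroups of order 6 are: {(0,0), (0,1), (0,2), (0,3), (0,4), (0,5)}; {(0,0), (0,2), (0,4), (3,0), (3,2), (3,4)}; {(0,0), (0,2), (0,4), (3,1), (3,3), (3,5)}; {(0,0), (0,3), (2,0), (2,3), (4,0), (4,3)}; … (12 in all).
So G has 12 subgroups of order 6.

12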